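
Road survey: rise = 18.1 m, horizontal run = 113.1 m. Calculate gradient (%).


Formula: Gradient = rise / run * 100
Gradient = 18.1 / 113.1 * 100 = 16.0%

16.0


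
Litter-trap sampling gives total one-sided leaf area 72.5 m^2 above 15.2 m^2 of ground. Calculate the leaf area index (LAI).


Formula: LAI = total leaf area / ground area  (dimensionless)
LAI = 72.5 m^2 / 15.2 m^2
LAI = 4.77

4.77


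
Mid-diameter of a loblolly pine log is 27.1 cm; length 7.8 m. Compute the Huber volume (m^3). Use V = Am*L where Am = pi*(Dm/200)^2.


Huber: V = Am * L,  Am = pi*(Dm/200)^2
Am = pi*(27.1/200)^2 = 0.05768 m^2
V = 0.05768*7.8 = 0.4499 m^3

0.4499


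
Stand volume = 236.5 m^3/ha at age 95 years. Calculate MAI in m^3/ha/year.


Formula: MAI = Total Volume / Stand Age
MAI = 236.5 m^3/ha / 95 years
MAI = 2.49 m^3/ha/year

2.49


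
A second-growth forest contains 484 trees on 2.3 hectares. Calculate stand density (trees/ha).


Formula: Stand Density = N_trees / Area_ha
Density = 484 trees / 2.3 ha
Density = 210 trees/ha

210


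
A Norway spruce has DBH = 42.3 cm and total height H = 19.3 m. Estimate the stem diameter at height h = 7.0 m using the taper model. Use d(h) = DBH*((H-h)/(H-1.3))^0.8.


Taper: d(h) = DBH * ((H - h) / (H - 1.3))^0.8
Numerator = H - h = 19.3 - 7.0 = 12.3 m
Denominator = H - 1.3 = 19.3 - 1.3 = 18.0 m
Ratio = 12.3 / 18.0 = 0.68333
d = 42.3 * 0.68333^0.8 = 31.2 cm

31.2


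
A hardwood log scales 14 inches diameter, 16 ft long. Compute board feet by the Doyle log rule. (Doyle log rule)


Doyle: BF = (D - 4)^2 * L / 16
Adjusted diameter = 14 - 4 = 10 in
(D-4)^2 = 10^2 = 100
BF = 100 * 16 / 16 = 100 BF

100


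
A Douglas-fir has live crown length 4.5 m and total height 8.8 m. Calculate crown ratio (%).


Formula: Crown Ratio = (Crown Length / Total Height) * 100
CR = (4.5 m / 8.8 m) * 100
CR = 0.5114 * 100 = 51.1%

51.1


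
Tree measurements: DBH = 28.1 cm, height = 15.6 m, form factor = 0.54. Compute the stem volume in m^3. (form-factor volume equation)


Formula: V = pi * (DBH/200)^2 * H * ff
Radius = DBH/200 = 28.1/200 = 0.1405 m
Radius^2 = 0.1405^2 = 0.01974025 m^2
V = pi * 0.01974025 * 15.6 * 0.54
V = 0.522 m^3

0.522


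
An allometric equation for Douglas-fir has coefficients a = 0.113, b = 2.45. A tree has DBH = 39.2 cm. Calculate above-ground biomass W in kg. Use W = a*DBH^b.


Formula: W = a * DBH^b  (allometric power law)
DBH^b = 39.2^2.45 = 8008.4942
W = 0.113 * 8008.4942 = 905.0 kg

905.0


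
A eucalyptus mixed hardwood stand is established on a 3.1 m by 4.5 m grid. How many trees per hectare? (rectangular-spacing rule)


Formula: TPH = 10000 m^2/ha / (spacing_x * spacing_y)
Area per tree = 3.1 m * 4.5 m = 13.95 m^2
TPH = 10000 / 13.95 = 717 trees/ha

717


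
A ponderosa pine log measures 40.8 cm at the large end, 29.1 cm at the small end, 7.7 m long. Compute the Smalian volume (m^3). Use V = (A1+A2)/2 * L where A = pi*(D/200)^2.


Smalian: V = (A1 + A2)/2 * L,  A = pi*(D/200)^2
A1 = pi*(40.8/200)^2 = 0.130741 m^2
A2 = pi*(29.1/200)^2 = 0.066508 m^2
V = (0.130741+0.066508)/2*7.7 = 0.7594 m^3

0.7594


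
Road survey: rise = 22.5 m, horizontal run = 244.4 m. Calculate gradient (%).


Formula: Gradient = rise / run * 100
Gradient = 22.5 / 244.4 * 100 = 9.2%

9.2


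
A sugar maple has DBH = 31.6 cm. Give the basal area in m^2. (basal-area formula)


Formula: BA = pi * (DBH/2)^2 / 10000  (cm^2 to m^2)
Radius = DBH/2 = 31.6/2 = 15.8 cm
BA = pi * 15.8^2 / 10000
   = 784.2672 cm^2 / 10000
   = 0.0784 m^2

0.0784


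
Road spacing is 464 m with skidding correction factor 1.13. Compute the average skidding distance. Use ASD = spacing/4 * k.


Formula: ASD = (spacing / 4) * correction
Uncorrected distance = spacing / 4 = 464 / 4 = 116 m
ASD = 116 * 1.13 = 131 m

131


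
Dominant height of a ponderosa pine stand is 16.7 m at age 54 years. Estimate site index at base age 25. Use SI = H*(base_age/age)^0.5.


Formula: SI = H_dom * (base_age / age)^0.5
Age ratio = 25 / 54 = 0.46296
sqrt(age_ratio) = 0.68041
SI = 16.7 * 0.68041 = 11.4 m

11.4


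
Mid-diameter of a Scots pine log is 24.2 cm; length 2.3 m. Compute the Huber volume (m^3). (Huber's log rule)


Huber: V = Am * L,  Am = pi*(Dm/200)^2
Am = pi*(24.2/200)^2 = 0.045996 m^2
V = 0.045996*2.3 = 0.1058 m^3

0.1058


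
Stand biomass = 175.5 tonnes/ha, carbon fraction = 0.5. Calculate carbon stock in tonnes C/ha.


Formula: Carbon Stock = Biomass * Carbon Fraction
C = 175.5 t/ha * 0.5
C = 87.8 t C/ha

87.8


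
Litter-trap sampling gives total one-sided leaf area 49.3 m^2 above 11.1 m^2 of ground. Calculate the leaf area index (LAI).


Formula: LAI = total leaf area / ground area  (dimensionless)
LAI = 49.3 m^2 / 11.1 m^2
LAI = 4.44

4.44


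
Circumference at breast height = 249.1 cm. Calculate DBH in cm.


Formula: DBH = C / pi
DBH = 249.1 / pi
pi = 3.14159...
DBH = 79.3 cm

79.3


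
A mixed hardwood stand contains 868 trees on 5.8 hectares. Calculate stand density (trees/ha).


Formula: Stand Density = N_trees / Area_ha
Density = 868 trees / 5.8 ha
Density = 150 trees/ha

150


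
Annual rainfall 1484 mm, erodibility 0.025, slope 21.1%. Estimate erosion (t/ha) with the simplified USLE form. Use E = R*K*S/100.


Formula: E = R * K * S / 100  (simplified USLE)
R * K = 1484 * 0.025 = 37.1
E = 37.1 * 21.1 / 100 = 7.83 t/ha

7.83


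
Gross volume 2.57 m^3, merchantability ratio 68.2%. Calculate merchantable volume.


Formula: MV = V_total * (merchantable_pct / 100)
Merchantable fraction = 68.2% / 100 = 0.682
MV = 2.57 m^3 * 0.682 = 1.753 m^3

1.753


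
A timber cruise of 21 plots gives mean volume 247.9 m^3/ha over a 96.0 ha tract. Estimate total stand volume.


Formula: Total Volume = Mean Volume per ha * Total Area
Total Volume = 247.9 m^3/ha * 96.0 ha
Total Volume = 23798 m^3

23798


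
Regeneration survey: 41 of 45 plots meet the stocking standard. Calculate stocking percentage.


Formula: Stocking % = stocked plots / total plots * 100
Stocking = 41 / 45 * 100
Stocking = 0.9111 * 100 = 91.1%

91.1


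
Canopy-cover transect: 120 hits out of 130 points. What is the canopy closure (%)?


Formula: Canopy closure = covered points / total points * 100
Closure = 120 / 130 * 100
Closure = 0.9231 * 100 = 92.3%

92.3


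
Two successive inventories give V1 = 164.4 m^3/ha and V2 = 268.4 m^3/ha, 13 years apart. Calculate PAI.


Formula: PAI = (V_T2 - V_T1) / (T2 - T1)
Volume increment = 268.4 - 164.4 = 104.0 m^3/ha
PAI = 104.0 / 13 = 8.0 m^3/ha/year

8.0


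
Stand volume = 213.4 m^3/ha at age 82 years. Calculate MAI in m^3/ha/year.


Formula: MAI = Total Volume / Stand Age
MAI = 213.4 m^3/ha / 82 years
MAI = 2.6 m^3/ha/year

2.6


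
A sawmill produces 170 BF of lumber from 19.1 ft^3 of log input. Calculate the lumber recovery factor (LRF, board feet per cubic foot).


Formula: LRF = Lumber Output (BF) / Log Input (ft^3)
LRF = 170 BF / 19.1 ft^3
LRF = 8.9 BF/ft^3

8.9


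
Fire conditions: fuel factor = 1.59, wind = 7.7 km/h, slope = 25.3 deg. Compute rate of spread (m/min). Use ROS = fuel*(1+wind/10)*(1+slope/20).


Formula: ROS = fuel * (1 + wind/10) * (1 + slope/20)
Wind factor = 1 + 7.7/10 = 1.77
Slope factor = 1 + 25.3/20 = 2.265
ROS = 1.59 * 1.77 * 2.265 = 6.37 m/min

6.37


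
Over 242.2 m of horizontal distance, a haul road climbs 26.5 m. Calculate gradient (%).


Formula: Gradient = rise / run * 100
Gradient = 26.5 / 242.2 * 100 = 10.9%

10.9


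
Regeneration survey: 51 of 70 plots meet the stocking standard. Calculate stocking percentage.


Formula: Stocking % = stocked plots / total plots * 100
Stocking = 51 / 70 * 100
Stocking = 0.7286 * 100 = 72.9%

72.9


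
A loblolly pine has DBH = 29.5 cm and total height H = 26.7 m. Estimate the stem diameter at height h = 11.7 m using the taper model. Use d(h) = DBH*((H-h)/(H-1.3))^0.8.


Taper: d(h) = DBH * ((H - h) / (H - 1.3))^0.8
Numerator = H - h = 26.7 - 11.7 = 15.0 m
Denominator = H - 1.3 = 26.7 - 1.3 = 25.4 m
Ratio = 15.0 / 25.4 = 0.59055
d = 29.5 * 0.59055^0.8 = 19.4 cm

19.4


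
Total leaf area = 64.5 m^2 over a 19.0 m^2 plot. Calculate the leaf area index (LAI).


Formula: LAI = total leaf area / ground area  (dimensionless)
LAI = 64.5 m^2 / 19.0 m^2
LAI = 3.39

3.39


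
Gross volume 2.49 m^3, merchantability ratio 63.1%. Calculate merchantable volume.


Formula: MV = V_total * (merchantable_pct / 100)
Merchantable fraction = 63.1% / 100 = 0.631
MV = 2.49 m^3 * 0.631 = 1.571 m^3

1.571


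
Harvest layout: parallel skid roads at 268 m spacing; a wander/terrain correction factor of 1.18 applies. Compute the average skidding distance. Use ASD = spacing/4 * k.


Formula: ASD = (spacing / 4) * correction
Uncorrected distance = spacing / 4 = 268 / 4 = 67 m
ASD = 67 * 1.18 = 79 m

79


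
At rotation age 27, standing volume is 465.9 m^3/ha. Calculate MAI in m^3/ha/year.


Formula: MAI = Total Volume / Stand Age
MAI = 465.9 m^3/ha / 27 years
MAI = 17.26 m^3/ha/year

17.26


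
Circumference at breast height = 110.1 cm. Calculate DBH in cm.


Formula: DBH = C / pi
DBH = 110.1 / pi
pi = 3.14159...
DBH = 35.0 cm

35.0


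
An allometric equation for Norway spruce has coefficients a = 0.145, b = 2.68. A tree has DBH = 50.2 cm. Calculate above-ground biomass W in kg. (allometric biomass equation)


Formula: W = a * DBH^b  (allometric power law)
DBH^b = 50.2^2.68 = 36131.4975
W = 0.145 * 36131.4975 = 5239.1 kg

5239.1


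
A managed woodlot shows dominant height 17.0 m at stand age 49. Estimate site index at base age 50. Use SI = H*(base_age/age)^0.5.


Formula: SI = H_dom * (base_age / age)^0.5
Age ratio = 50 / 49 = 1.02041
sqrt(age_ratio) = 1.01015
SI = 17.0 * 1.01015 = 17.2 m

17.2


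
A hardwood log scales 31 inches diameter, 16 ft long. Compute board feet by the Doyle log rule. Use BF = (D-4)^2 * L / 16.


Doyle: BF = (D - 4)^2 * L / 16
Adjusted diameter = 31 - 4 = 27 in
(D-4)^2 = 27^2 = 729
BF = 729 * 16 / 16 = 729 BF

729


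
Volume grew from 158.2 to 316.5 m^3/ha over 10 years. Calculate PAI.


Formula: PAI = (V_T2 - V_T1) / (T2 - T1)
Volume increment = 316.5 - 158.2 = 158.3 m^3/ha
PAI = 158.3 / 10 = 15.83 m^3/ha/year

15.83


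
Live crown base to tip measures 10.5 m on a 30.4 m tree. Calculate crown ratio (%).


Formula: Crown Ratio = (Crown Length / Total Height) * 100
CR = (10.5 m / 30.4 m) * 100
CR = 0.3454 * 100 = 34.5%

34.5


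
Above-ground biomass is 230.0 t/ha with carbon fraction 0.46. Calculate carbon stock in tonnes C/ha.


Formula: Carbon Stock = Biomass * Carbon Fraction
C = 230.0 t/ha * 0.46
C = 105.8 t C/ha

105.8


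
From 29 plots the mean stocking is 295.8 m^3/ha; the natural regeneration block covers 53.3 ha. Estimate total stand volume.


Formula: Total Volume = Mean Volume per ha * Total Area
Total Volume = 295.8 m^3/ha * 53.3 ha
Total Volume = 15766 m^3

15766


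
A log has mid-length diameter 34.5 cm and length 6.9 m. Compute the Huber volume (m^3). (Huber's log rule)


Huber: V = Am * L,  Am = pi*(Dm/200)^2
Am = pi*(34.5/200)^2 = 0.093482 m^2
V = 0.093482*6.9 = 0.645 m^3

0.645


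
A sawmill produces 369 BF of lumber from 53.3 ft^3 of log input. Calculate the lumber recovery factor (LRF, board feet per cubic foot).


Formula: LRF = Lumber Output (BF) / Log Input (ft^3)
LRF = 369 BF / 53.3 ft^3
LRF = 6.92 BF/ft^3

6.92


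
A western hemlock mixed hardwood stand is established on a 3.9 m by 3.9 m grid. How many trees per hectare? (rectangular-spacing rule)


Formula: TPH = 10000 m^2/ha / (spacing_x * spacing_y)
Area per tree = 3.9 m * 3.9 m = 15.21 m^2
TPH = 10000 / 15.21 = 657 trees/ha

657


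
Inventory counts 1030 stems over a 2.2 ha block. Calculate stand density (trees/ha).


Formula: Stand Density = N_trees / Area_ha
Density = 1030 trees / 2.2 ha
Density = 468 trees/ha

468


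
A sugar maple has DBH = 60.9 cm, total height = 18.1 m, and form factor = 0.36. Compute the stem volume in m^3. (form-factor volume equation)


Formula: V = pi * (DBH/200)^2 * H * ff
Radius = DBH/200 = 60.9/200 = 0.3045 m
Radius^2 = 0.3045^2 = 0.09272025 m^2
V = pi * 0.09272025 * 18.1 * 0.36
V = 1.898 m^3

1.898


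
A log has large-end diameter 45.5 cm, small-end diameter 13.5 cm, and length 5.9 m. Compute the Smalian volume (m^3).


Smalian: V = (A1 + A2)/2 * L,  A = pi*(D/200)^2
A1 = pi*(45.5/200)^2 = 0.162597 m^2
A2 = pi*(13.5/200)^2 = 0.014314 m^2
V = (0.162597+0.014314)/2*5.9 = 0.5219 m^3

0.5219


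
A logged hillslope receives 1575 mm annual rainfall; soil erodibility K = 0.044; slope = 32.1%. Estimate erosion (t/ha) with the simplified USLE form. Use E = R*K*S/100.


Formula: E = R * K * S / 100  (simplified USLE)
R * K = 1575 * 0.044 = 69.3
E = 69.3 * 32.1 / 100 = 22.25 t/ha

22.25


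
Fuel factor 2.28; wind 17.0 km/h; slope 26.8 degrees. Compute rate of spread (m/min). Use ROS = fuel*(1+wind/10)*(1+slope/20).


Formula: ROS = fuel * (1 + wind/10) * (1 + slope/20)
Wind factor = 1 + 17.0/10 = 2.7
Slope factor = 1 + 26.8/20 = 2.34
ROS = 2.28 * 2.7 * 2.34 = 14.41 m/min

14.41


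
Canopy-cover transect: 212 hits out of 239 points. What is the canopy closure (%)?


Formula: Canopy closure = covered points / total points * 100
Closure = 212 / 239 * 100
Closure = 0.887 * 100 = 88.7%

88.7


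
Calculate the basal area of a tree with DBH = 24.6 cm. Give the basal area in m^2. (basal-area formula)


Formula: BA = pi * (DBH/2)^2 / 10000  (cm^2 to m^2)
Radius = DBH/2 = 24.6/2 = 12.3 cm
BA = pi * 12.3^2 / 10000
   = 475.2916 cm^2 / 10000
   = 0.0475 m^2

0.0475


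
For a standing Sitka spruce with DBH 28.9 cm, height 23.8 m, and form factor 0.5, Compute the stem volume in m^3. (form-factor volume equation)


Formula: V = pi * (DBH/200)^2 * H * ff
Radius = DBH/200 = 28.9/200 = 0.1445 m
Radius^2 = 0.1445^2 = 0.02088025 m^2
V = pi * 0.02088025 * 23.8 * 0.5
V = 0.781 m^3

0.781


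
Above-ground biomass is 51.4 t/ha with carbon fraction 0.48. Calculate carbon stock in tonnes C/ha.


Formula: Carbon Stock = Biomass * Carbon Fraction
C = 51.4 t/ha * 0.48
C = 24.7 t C/ha

24.7


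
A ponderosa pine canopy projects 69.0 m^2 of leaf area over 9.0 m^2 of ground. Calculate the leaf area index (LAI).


Formula: LAI = total leaf area / ground area  (dimensionless)
LAI = 69.0 m^2 / 9.0 m^2
LAI = 7.67

7.67


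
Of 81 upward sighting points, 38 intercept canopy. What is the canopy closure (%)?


Formula: Canopy closure = covered points / total points * 100
Closure = 38 / 81 * 100
Closure = 0.4691 * 100 = 46.9%

46.9


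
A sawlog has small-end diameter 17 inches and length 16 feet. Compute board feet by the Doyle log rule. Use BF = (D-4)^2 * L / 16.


Doyle: BF = (D - 4)^2 * L / 16
Adjusted diameter = 17 - 4 = 13 in
(D-4)^2 = 13^2 = 169
BF = 169 * 16 / 16 = 169 BF

169


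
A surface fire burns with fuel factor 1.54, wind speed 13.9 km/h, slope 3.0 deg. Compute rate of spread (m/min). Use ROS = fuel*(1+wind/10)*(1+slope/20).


Formula: ROS = fuel * (1 + wind/10) * (1 + slope/20)
Wind factor = 1 + 13.9/10 = 2.39
Slope factor = 1 + 3.0/20 = 1.15
ROS = 1.54 * 2.39 * 1.15 = 4.23 m/min

4.23


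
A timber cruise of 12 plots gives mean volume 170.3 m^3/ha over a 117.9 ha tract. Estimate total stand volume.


Formula: Total Volume = Mean Volume per ha * Total Area
Total Volume = 170.3 m^3/ha * 117.9 ha
Total Volume = 20078 m^3

20078


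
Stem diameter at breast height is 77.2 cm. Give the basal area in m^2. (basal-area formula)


Formula: BA = pi * (DBH/2)^2 / 10000  (cm^2 to m^2)
Radius = DBH/2 = 77.2/2 = 38.6 cm
BA = pi * 38.6^2 / 10000
   = 4680.8474 cm^2 / 10000
   = 0.4681 m^2

0.4681


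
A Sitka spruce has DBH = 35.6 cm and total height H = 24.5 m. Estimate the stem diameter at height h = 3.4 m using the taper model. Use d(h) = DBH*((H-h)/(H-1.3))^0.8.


Taper: d(h) = DBH * ((H - h) / (H - 1.3))^0.8
Numerator = H - h = 24.5 - 3.4 = 21.1 m
Denominator = H - 1.3 = 24.5 - 1.3 = 23.2 m
Ratio = 21.1 / 23.2 = 0.90948
d = 35.6 * 0.90948^0.8 = 33.0 cm

33.0


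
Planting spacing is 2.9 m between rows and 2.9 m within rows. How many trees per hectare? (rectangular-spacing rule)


Formula: TPH = 10000 m^2/ha / (spacing_x * spacing_y)
Area per tree = 2.9 m * 2.9 m = 8.41 m^2
TPH = 10000 / 8.41 = 1189 trees/ha

1189


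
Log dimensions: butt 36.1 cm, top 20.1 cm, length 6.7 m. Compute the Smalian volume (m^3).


Smalian: V = (A1 + A2)/2 * L,  A = pi*(D/200)^2
A1 = pi*(36.1/200)^2 = 0.102354 m^2
A2 = pi*(20.1/200)^2 = 0.031731 m^2
V = (0.102354+0.031731)/2*6.7 = 0.4492 m^3

0.4492


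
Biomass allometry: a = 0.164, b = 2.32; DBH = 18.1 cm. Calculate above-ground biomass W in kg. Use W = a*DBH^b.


Formula: W = a * DBH^b  (allometric power law)
DBH^b = 18.1^2.32 = 827.5882
W = 0.164 * 827.5882 = 135.7 kg

135.7


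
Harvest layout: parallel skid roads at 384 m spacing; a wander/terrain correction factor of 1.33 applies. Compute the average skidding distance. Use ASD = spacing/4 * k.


Formula: ASD = (spacing / 4) * correction
Uncorrected distance = spacing / 4 = 384 / 4 = 96 m
ASD = 96 * 1.33 = 128 m

128


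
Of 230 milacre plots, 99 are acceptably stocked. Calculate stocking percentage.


Formula: Stocking % = stocked plots / total plots * 100
Stocking = 99 / 230 * 100
Stocking = 0.4304 * 100 = 43.0%

43.0


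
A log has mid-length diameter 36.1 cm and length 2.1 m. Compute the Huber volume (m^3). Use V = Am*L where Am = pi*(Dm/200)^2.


Huber: V = Am * L,  Am = pi*(Dm/200)^2
Am = pi*(36.1/200)^2 = 0.102354 m^2
V = 0.102354*2.1 = 0.2149 m^3

0.2149


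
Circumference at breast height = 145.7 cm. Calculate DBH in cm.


Formula: DBH = C / pi
DBH = 145.7 / pi
pi = 3.14159...
DBH = 46.4 cm

46.4


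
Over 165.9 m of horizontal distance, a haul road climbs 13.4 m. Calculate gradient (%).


Formula: Gradient = rise / run * 100
Gradient = 13.4 / 165.9 * 100 = 8.1%

8.1


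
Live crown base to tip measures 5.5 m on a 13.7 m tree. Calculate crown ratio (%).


Formula: Crown Ratio = (Crown Length / Total Height) * 100
CR = (5.5 m / 13.7 m) * 100
CR = 0.4015 * 100 = 40.1%

40.1


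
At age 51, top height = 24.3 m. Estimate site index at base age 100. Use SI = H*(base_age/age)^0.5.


Formula: SI = H_dom * (base_age / age)^0.5
Age ratio = 100 / 51 = 1.96078
sqrt(age_ratio) = 1.40028
SI = 24.3 * 1.40028 = 34.0 m

34.0


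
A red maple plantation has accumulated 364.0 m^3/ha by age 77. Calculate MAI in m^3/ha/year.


Formula: MAI = Total Volume / Stand Age
MAI = 364.0 m^3/ha / 77 years
MAI = 4.73 m^3/ha/year

4.73


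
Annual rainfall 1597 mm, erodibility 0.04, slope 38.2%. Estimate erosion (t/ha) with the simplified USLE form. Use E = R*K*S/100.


Formula: E = R * K * S / 100  (simplified USLE)
R * K = 1597 * 0.04 = 63.88
E = 63.88 * 38.2 / 100 = 24.4 t/ha

24.4


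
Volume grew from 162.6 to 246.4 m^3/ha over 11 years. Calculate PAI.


Formula: PAI = (V_T2 - V_T1) / (T2 - T1)
Volume increment = 246.4 - 162.6 = 83.8 m^3/ha
PAI = 83.8 / 11 = 7.62 m^3/ha/year

7.62


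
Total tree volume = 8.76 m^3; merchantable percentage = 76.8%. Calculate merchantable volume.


Formula: MV = V_total * (merchantable_pct / 100)
Merchantable fraction = 76.8% / 100 = 0.768
MV = 8.76 m^3 * 0.768 = 6.728 m^3

6.728


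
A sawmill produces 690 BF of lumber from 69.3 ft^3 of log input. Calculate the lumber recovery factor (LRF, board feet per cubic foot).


Formula: LRF = Lumber Output (BF) / Log Input (ft^3)
LRF = 690 BF / 69.3 ft^3
LRF = 9.96 BF/ft^3

9.96


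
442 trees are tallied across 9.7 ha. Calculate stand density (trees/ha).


Formula: Stand Density = N_trees / Area_ha
Density = 442 trees / 9.7 ha
Density = 46 trees/ha

46


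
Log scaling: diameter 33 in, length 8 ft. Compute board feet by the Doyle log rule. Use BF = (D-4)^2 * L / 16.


Doyle: BF = (D - 4)^2 * L / 16
Adjusted diameter = 33 - 4 = 29 in
(D-4)^2 = 29^2 = 841
BF = 841 * 8 / 16 = 421 BF

421


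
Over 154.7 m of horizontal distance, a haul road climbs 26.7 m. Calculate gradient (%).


Formula: Gradient = rise / run * 100
Gradient = 26.7 / 154.7 * 100 = 17.3%

17.3


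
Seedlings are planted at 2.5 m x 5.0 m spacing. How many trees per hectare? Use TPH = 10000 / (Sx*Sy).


Formula: TPH = 10000 m^2/ha / (spacing_x * spacing_y)
Area per tree = 2.5 m * 5.0 m = 12.5 m^2
TPH = 10000 / 12.5 = 800 trees/ha

800


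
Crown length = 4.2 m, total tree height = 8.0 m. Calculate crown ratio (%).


Formula: Crown Ratio = (Crown Length / Total Height) * 100
CR = (4.2 m / 8.0 m) * 100
CR = 0.525 * 100 = 52.5%

52.5


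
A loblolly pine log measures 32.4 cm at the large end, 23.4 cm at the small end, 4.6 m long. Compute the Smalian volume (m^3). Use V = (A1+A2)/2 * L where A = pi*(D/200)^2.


Smalian: V = (A1 + A2)/2 * L,  A = pi*(D/200)^2
A1 = pi*(32.4/200)^2 = 0.082448 m^2
A2 = pi*(23.4/200)^2 = 0.043005 m^2
V = (0.082448+0.043005)/2*4.6 = 0.2885 m^3

0.2885


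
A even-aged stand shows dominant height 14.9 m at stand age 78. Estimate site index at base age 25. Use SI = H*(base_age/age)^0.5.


Formula: SI = H_dom * (base_age / age)^0.5
Age ratio = 25 / 78 = 0.32051
sqrt(age_ratio) = 0.56614
SI = 14.9 * 0.56614 = 8.4 m

8.4


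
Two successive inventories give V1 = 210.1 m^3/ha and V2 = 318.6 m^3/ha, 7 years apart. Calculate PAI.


Formula: PAI = (V_T2 - V_T1) / (T2 - T1)
Volume increment = 318.6 - 210.1 = 108.5 m^3/ha
PAI = 108.5 / 7 = 15.5 m^3/ha/year

15.5


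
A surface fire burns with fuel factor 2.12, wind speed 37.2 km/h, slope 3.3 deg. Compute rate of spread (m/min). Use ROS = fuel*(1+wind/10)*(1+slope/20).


Formula: ROS = fuel * (1 + wind/10) * (1 + slope/20)
Wind factor = 1 + 37.2/10 = 4.72
Slope factor = 1 + 3.3/20 = 1.165
ROS = 2.12 * 4.72 * 1.165 = 11.66 m/min

11.66


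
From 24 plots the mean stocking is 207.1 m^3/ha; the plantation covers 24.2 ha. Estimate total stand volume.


Formula: Total Volume = Mean Volume per ha * Total Area
Total Volume = 207.1 m^3/ha * 24.2 ha
Total Volume = 5012 m^3

5012


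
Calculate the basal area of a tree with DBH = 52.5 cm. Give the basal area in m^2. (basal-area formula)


Formula: BA = pi * (DBH/2)^2 / 10000  (cm^2 to m^2)
Radius = DBH/2 = 52.5/2 = 26.25 cm
BA = pi * 26.25^2 / 10000
   = 2164.7537 cm^2 / 10000
   = 0.2165 m^2

0.2165


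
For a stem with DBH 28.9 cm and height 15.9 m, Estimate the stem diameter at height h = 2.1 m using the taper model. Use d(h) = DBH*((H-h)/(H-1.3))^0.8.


Taper: d(h) = DBH * ((H - h) / (H - 1.3))^0.8
Numerator = H - h = 15.9 - 2.1 = 13.8 m
Denominator = H - 1.3 = 15.9 - 1.3 = 14.6 m
Ratio = 13.8 / 14.6 = 0.94521
d = 28.9 * 0.94521^0.8 = 27.6 cm

27.6


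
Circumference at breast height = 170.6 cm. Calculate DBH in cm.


Formula: DBH = C / pi
DBH = 170.6 / pi
pi = 3.14159...
DBH = 54.3 cm

54.3


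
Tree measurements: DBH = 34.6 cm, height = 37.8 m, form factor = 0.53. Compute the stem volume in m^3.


Formula: V = pi * (DBH/200)^2 * H * ff
Radius = DBH/200 = 34.6/200 = 0.173 m
Radius^2 = 0.173^2 = 0.029929 m^2
V = pi * 0.029929 * 37.8 * 0.53
V = 1.884 m^3

1.884


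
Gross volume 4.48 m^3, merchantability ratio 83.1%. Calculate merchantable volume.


Formula: MV = V_total * (merchantable_pct / 100)
Merchantable fraction = 83.1% / 100 = 0.831
MV = 4.48 m^3 * 0.831 = 3.723 m^3

3.723


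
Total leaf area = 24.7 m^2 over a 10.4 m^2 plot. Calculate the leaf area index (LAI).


Formula: LAI = total leaf area / ground area  (dimensionless)
LAI = 24.7 m^2 / 10.4 m^2
LAI = 2.38

2.38


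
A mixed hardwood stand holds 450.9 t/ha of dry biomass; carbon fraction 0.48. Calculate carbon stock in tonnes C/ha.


Formula: Carbon Stock = Biomass * Carbon Fraction
C = 450.9 t/ha * 0.48
C = 216.4 t C/ha

216.4


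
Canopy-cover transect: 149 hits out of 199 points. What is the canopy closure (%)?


Formula: Canopy closure = covered points / total points * 100
Closure = 149 / 199 * 100
Closure = 0.7487 * 100 = 74.9%

74.9


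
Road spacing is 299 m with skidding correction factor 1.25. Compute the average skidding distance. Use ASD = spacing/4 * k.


Formula: ASD = (spacing / 4) * correction
Uncorrected distance = spacing / 4 = 299 / 4 = 74.75 m
ASD = 74.75 * 1.25 = 93 m

93


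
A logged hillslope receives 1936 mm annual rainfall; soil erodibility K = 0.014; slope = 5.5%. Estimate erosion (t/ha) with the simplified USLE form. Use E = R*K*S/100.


Formula: E = R * K * S / 100  (simplified USLE)
R * K = 1936 * 0.014 = 27.104
E = 27.104 * 5.5 / 100 = 1.49 t/ha

1.49


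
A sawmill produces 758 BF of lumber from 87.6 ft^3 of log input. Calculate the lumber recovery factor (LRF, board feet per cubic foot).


Formula: LRF = Lumber Output (BF) / Log Input (ft^3)
LRF = 758 BF / 87.6 ft^3
LRF = 8.65 BF/ft^3

8.65


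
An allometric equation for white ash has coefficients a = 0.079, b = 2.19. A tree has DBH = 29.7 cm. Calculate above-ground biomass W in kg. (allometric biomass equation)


Formula: W = a * DBH^b  (allometric power law)
DBH^b = 29.7^2.19 = 1680.1058
W = 0.079 * 1680.1058 = 132.7 kg

132.7


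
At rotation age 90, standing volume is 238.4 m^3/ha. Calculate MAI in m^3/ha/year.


Formula: MAI = Total Volume / Stand Age
MAI = 238.4 m^3/ha / 90 years
MAI = 2.65 m^3/ha/year

2.65


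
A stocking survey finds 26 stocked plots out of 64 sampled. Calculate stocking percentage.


Formula: Stocking % = stocked plots / total plots * 100
Stocking = 26 / 64 * 100
Stocking = 0.4062 * 100 = 40.6%

40.6


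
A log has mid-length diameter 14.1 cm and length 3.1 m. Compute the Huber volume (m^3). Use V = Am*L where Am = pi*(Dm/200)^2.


Huber: V = Am * L,  Am = pi*(Dm/200)^2
Am = pi*(14.1/200)^2 = 0.015615 m^2
V = 0.015615*3.1 = 0.0484 m^3

0.0484


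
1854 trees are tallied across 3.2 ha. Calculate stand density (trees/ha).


Formula: Stand Density = N_trees / Area_ha
Density = 1854 trees / 3.2 ha
Density = 579 trees/ha

579


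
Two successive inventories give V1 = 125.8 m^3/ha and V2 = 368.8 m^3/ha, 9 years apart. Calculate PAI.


Formula: PAI = (V_T2 - V_T1) / (T2 - T1)
Volume increment = 368.8 - 125.8 = 243.0 m^3/ha
PAI = 243.0 / 9 = 27.0 m^3/ha/year

27.0


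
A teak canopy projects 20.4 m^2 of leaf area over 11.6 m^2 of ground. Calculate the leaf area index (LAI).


Formula: LAI = total leaf area / ground area  (dimensionless)
LAI = 20.4 m^2 / 11.6 m^2
LAI = 1.76

1.76


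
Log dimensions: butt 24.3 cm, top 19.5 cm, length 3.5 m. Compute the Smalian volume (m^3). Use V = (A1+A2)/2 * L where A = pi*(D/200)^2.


Smalian: V = (A1 + A2)/2 * L,  A = pi*(D/200)^2
A1 = pi*(24.3/200)^2 = 0.046377 m^2
A2 = pi*(19.5/200)^2 = 0.029865 m^2
V = (0.046377+0.029865)/2*3.5 = 0.1334 m^3

0.1334


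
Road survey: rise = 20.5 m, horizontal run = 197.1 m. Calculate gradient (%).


Formula: Gradient = rise / run * 100
Gradient = 20.5 / 197.1 * 100 = 10.4%

10.4


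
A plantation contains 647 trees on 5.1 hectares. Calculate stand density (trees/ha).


Formula: Stand Density = N_trees / Area_ha
Density = 647 trees / 5.1 ha
Density = 127 trees/ha

127


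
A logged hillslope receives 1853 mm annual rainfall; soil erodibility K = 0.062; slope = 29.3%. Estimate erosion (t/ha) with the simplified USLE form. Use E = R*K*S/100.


Formula: E = R * K * S / 100  (simplified USLE)
R * K = 1853 * 0.062 = 114.886
E = 114.886 * 29.3 / 100 = 33.66 t/ha

33.66


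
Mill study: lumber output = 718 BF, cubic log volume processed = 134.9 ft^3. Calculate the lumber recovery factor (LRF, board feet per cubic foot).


Formula: LRF = Lumber Output (BF) / Log Input (ft^3)
LRF = 718 BF / 134.9 ft^3
LRF = 5.32 BF/ft^3

5.32


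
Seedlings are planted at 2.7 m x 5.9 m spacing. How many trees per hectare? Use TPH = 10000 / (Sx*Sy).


Formula: TPH = 10000 m^2/ha / (spacing_x * spacing_y)
Area per tree = 2.7 m * 5.9 m = 15.93 m^2
TPH = 10000 / 15.93 = 628 trees/ha

628


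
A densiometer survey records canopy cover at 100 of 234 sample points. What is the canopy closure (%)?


Formula: Canopy closure = covered points / total points * 100
Closure = 100 / 234 * 100
Closure = 0.4274 * 100 = 42.7%

42.7


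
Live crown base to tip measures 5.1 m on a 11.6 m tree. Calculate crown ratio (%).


Formula: Crown Ratio = (Crown Length / Total Height) * 100
CR = (5.1 m / 11.6 m) * 100
CR = 0.4397 * 100 = 44.0%

44.0


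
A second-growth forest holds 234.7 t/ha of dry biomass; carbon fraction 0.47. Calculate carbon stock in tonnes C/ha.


Formula: Carbon Stock = Biomass * Carbon Fraction
C = 234.7 t/ha * 0.47
C = 110.3 t C/ha

110.3


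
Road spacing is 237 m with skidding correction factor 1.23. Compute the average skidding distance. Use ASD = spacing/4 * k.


Formula: ASD = (spacing / 4) * correction
Uncorrected distance = spacing / 4 = 237 / 4 = 59.25 m
ASD = 59.25 * 1.23 = 73 m

73


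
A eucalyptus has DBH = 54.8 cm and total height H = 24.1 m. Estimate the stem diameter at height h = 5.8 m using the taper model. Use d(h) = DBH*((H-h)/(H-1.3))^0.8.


Taper: d(h) = DBH * ((H - h) / (H - 1.3))^0.8
Numerator = H - h = 24.1 - 5.8 = 18.3 m
Denominator = H - 1.3 = 24.1 - 1.3 = 22.8 m
Ratio = 18.3 / 22.8 = 0.80263
d = 54.8 * 0.80263^0.8 = 46.0 cm

46.0


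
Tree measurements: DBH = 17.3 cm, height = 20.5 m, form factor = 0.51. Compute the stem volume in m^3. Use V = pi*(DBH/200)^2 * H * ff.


Formula: V = pi * (DBH/200)^2 * H * ff
Radius = DBH/200 = 17.3/200 = 0.0865 m
Radius^2 = 0.0865^2 = 0.00748225 m^2
V = pi * 0.00748225 * 20.5 * 0.51
V = 0.246 m^3

0.246


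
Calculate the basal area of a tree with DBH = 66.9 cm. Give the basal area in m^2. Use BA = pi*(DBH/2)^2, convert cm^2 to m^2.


Formula: BA = pi * (DBH/2)^2 / 10000  (cm^2 to m^2)
Radius = DBH/2 = 66.9/2 = 33.45 cm
BA = pi * 33.45^2 / 10000
   = 3515.1359 cm^2 / 10000
   = 0.3515 m^2

0.3515


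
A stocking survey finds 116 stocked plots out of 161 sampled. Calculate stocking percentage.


Formula: Stocking % = stocked plots / total plots * 100
Stocking = 116 / 161 * 100
Stocking = 0.7205 * 100 = 72.0%

72.0


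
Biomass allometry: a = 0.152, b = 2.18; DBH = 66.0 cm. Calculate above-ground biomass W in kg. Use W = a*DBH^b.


Formula: W = a * DBH^b  (allometric power law)
DBH^b = 66.0^2.18 = 9259.889
W = 0.152 * 9259.889 = 1407.5 kg

1407.5


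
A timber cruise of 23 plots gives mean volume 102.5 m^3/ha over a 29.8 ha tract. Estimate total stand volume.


Formula: Total Volume = Mean Volume per ha * Total Area
Total Volume = 102.5 m^3/ha * 29.8 ha
Total Volume = 3055 m^3

3055


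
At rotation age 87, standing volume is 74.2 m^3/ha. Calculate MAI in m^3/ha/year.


Formula: MAI = Total Volume / Stand Age
MAI = 74.2 m^3/ha / 87 years
MAI = 0.85 m^3/ha/year

0.85


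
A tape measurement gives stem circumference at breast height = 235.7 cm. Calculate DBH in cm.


Formula: DBH = C / pi
DBH = 235.7 / pi
pi = 3.14159...
DBH = 75.0 cm

75.0


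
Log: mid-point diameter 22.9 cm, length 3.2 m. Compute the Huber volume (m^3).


Huber: V = Am * L,  Am = pi*(Dm/200)^2
Am = pi*(22.9/200)^2 = 0.041187 m^2
V = 0.041187*3.2 = 0.1318 m^3

0.1318


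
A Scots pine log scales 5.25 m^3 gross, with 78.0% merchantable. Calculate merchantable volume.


Formula: MV = V_total * (merchantable_pct / 100)
Merchantable fraction = 78.0% / 100 = 0.78
MV = 5.25 m^3 * 0.78 = 4.095 m^3

4.095


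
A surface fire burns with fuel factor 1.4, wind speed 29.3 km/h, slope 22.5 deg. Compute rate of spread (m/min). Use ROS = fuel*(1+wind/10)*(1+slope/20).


Formula: ROS = fuel * (1 + wind/10) * (1 + slope/20)
Wind factor = 1 + 29.3/10 = 3.93
Slope factor = 1 + 22.5/20 = 2.125
ROS = 1.4 * 3.93 * 2.125 = 11.69 m/min

11.69


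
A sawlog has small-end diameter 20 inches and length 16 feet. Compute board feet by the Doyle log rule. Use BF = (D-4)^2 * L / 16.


Doyle: BF = (D - 4)^2 * L / 16
Adjusted diameter = 20 - 4 = 16 in
(D-4)^2 = 16^2 = 256
BF = 256 * 16 / 16 = 256 BF

256


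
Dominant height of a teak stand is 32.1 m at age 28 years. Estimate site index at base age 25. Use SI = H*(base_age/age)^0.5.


Formula: SI = H_dom * (base_age / age)^0.5
Age ratio = 25 / 28 = 0.89286
sqrt(age_ratio) = 0.94491
SI = 32.1 * 0.94491 = 30.3 m

30.3


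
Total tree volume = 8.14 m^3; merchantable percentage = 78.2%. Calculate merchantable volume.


Formula: MV = V_total * (merchantable_pct / 100)
Merchantable fraction = 78.2% / 100 = 0.782
MV = 8.14 m^3 * 0.782 = 6.365 m^3

6.365


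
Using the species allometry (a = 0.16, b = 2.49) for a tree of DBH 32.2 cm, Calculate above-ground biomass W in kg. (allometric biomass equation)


Formula: W = a * DBH^b  (allometric power law)
DBH^b = 32.2^2.49 = 5682.7836
W = 0.16 * 5682.7836 = 909.2 kg

909.2


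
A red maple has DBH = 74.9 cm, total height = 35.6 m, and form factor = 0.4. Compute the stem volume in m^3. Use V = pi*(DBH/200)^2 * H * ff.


Formula: V = pi * (DBH/200)^2 * H * ff
Radius = DBH/200 = 74.9/200 = 0.3745 m
Radius^2 = 0.3745^2 = 0.14025025 m^2
V = pi * 0.14025025 * 35.6 * 0.4
V = 6.274 m^3

6.274


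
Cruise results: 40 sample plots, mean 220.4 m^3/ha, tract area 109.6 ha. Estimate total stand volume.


Formula: Total Volume = Mean Volume per ha * Total Area
Total Volume = 220.4 m^3/ha * 109.6 ha
Total Volume = 24156 m^3

24156


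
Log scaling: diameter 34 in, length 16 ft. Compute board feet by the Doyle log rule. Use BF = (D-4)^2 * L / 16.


Doyle: BF = (D - 4)^2 * L / 16
Adjusted diameter = 34 - 4 = 30 in
(D-4)^2 = 30^2 = 900
BF = 900 * 16 / 16 = 900 BF

900


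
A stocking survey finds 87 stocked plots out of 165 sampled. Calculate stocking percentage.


Formula: Stocking % = stocked plots / total plots * 100
Stocking = 87 / 165 * 100
Stocking = 0.5273 * 100 = 52.7%

52.7


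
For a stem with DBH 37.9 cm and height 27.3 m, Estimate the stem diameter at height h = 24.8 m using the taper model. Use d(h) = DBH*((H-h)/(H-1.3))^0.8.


Taper: d(h) = DBH * ((H - h) / (H - 1.3))^0.8
Numerator = H - h = 27.3 - 24.8 = 2.5 m
Denominator = H - 1.3 = 27.3 - 1.3 = 26.0 m
Ratio = 2.5 / 26.0 = 0.09615
d = 37.9 * 0.09615^0.8 = 5.8 cm

5.8


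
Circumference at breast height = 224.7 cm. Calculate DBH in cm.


Formula: DBH = C / pi
DBH = 224.7 / pi
pi = 3.14159...
DBH = 71.5 cm

71.5


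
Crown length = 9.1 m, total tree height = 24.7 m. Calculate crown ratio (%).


Formula: Crown Ratio = (Crown Length / Total Height) * 100
CR = (9.1 m / 24.7 m) * 100
CR = 0.3684 * 100 = 36.8%

36.8


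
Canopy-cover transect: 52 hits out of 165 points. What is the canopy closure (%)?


Formula: Canopy closure = covered points / total points * 100
Closure = 52 / 165 * 100
Closure = 0.3152 * 100 = 31.5%

31.5


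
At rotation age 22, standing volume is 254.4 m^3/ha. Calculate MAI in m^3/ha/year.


Formula: MAI = Total Volume / Stand Age
MAI = 254.4 m^3/ha / 22 years
MAI = 11.56 m^3/ha/year

11.56


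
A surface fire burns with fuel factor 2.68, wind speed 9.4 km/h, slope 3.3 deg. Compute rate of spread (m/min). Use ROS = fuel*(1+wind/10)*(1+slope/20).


Formula: ROS = fuel * (1 + wind/10) * (1 + slope/20)
Wind factor = 1 + 9.4/10 = 1.94
Slope factor = 1 + 3.3/20 = 1.165
ROS = 2.68 * 1.94 * 1.165 = 6.06 m/min

6.06


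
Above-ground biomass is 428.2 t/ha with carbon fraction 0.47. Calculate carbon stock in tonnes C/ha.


Formula: Carbon Stock = Biomass * Carbon Fraction
C = 428.2 t/ha * 0.47
C = 201.3 t C/ha

201.3


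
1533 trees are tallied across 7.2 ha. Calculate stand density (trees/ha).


Formula: Stand Density = N_trees / Area_ha
Density = 1533 trees / 7.2 ha
Density = 213 trees/ha

213


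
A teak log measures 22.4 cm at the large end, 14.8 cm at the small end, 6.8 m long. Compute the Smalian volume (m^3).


Smalian: V = (A1 + A2)/2 * L,  A = pi*(D/200)^2
A1 = pi*(22.4/200)^2 = 0.039408 m^2
A2 = pi*(14.8/200)^2 = 0.017203 m^2
V = (0.039408+0.017203)/2*6.8 = 0.1925 m^3

0.1925


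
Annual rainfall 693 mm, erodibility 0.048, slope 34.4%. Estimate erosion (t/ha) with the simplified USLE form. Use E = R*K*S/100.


Formula: E = R * K * S / 100  (simplified USLE)
R * K = 693 * 0.048 = 33.264
E = 33.264 * 34.4 / 100 = 11.44 t/ha

11.44


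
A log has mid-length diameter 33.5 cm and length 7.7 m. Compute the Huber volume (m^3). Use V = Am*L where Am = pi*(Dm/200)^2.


Huber: V = Am * L,  Am = pi*(Dm/200)^2
Am = pi*(33.5/200)^2 = 0.088141 m^2
V = 0.088141*7.7 = 0.6787 m^3

0.6787


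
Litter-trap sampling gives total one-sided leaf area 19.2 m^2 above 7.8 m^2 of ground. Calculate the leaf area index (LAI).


Formula: LAI = total leaf area / ground area  (dimensionless)
LAI = 19.2 m^2 / 7.8 m^2
LAI = 2.46

2.46


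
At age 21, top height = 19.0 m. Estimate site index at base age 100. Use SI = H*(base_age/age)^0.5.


Formula: SI = H_dom * (base_age / age)^0.5
Age ratio = 100 / 21 = 4.7619
sqrt(age_ratio) = 2.18218
SI = 19.0 * 2.18218 = 41.5 m

41.5


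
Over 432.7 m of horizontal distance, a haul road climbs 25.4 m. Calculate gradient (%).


Formula: Gradient = rise / run * 100
Gradient = 25.4 / 432.7 * 100 = 5.9%

5.9


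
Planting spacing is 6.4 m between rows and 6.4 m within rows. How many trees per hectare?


Formula: TPH = 10000 m^2/ha / (spacing_x * spacing_y)
Area per tree = 6.4 m * 6.4 m = 40.96 m^2
TPH = 10000 / 40.96 = 244 trees/ha

244


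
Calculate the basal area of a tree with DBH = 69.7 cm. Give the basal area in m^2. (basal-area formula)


Formula: BA = pi * (DBH/2)^2 / 10000  (cm^2 to m^2)
Radius = DBH/2 = 69.7/2 = 34.85 cm
BA = pi * 34.85^2 / 10000
   = 3815.535 cm^2 / 10000
   = 0.3816 m^2

0.3816


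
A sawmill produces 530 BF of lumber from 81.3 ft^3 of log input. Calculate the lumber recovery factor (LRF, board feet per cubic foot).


Formula: LRF = Lumber Output (BF) / Log Input (ft^3)
LRF = 530 BF / 81.3 ft^3
LRF = 6.52 BF/ft^3

6.52


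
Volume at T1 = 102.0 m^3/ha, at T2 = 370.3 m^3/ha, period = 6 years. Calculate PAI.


Formula: PAI = (V_T2 - V_T1) / (T2 - T1)
Volume increment = 370.3 - 102.0 = 268.3 m^3/ha
PAI = 268.3 / 6 = 44.72 m^3/ha/year

44.72


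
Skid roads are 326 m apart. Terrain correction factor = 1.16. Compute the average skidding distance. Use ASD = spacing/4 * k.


Formula: ASD = (spacing / 4) * correction
Uncorrected distance = spacing / 4 = 326 / 4 = 81.5 m
ASD = 81.5 * 1.16 = 95 m

95


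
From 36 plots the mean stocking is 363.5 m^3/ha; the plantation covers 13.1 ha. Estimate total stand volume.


Formula: Total Volume = Mean Volume per ha * Total Area
Total Volume = 363.5 m^3/ha * 13.1 ha
Total Volume = 4762 m^3

4762


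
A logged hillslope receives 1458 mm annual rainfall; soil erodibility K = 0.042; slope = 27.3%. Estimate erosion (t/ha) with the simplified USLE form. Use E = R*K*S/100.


Formula: E = R * K * S / 100  (simplified USLE)
R * K = 1458 * 0.042 = 61.236
E = 61.236 * 27.3 / 100 = 16.72 t/ha

16.72


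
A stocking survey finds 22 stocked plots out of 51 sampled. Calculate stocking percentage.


Formula: Stocking % = stocked plots / total plots * 100
Stocking = 22 / 51 * 100
Stocking = 0.4314 * 100 = 43.1%

43.1


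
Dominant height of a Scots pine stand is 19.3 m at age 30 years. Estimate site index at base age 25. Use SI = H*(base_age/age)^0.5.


Formula: SI = H_dom * (base_age / age)^0.5
Age ratio = 25 / 30 = 0.83333
sqrt(age_ratio) = 0.91287
SI = 19.3 * 0.91287 = 17.6 m

17.6


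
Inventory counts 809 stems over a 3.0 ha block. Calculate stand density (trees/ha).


Formula: Stand Density = N_trees / Area_ha
Density = 809 trees / 3.0 ha
Density = 270 trees/ha

270
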